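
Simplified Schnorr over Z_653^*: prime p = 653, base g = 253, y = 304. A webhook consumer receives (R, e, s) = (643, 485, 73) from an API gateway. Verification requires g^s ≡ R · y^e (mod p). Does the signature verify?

g^s mod p:
253^73 mod 653 = 312
R · y^e mod p:
304^485 mod 653 = 6
643·6 = 3858 ≡ 593 (mod 653)
312 ≠ 593; the check fails.

does not verify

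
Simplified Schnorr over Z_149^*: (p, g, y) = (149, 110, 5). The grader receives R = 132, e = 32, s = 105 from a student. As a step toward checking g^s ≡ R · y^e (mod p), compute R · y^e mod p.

116

5^2 = 25
5^4 ≡ 25^2 = 625 ≡ 29
5^8 ≡ 29^2 = 841 ≡ 96
5^16 ≡ 96^2 = 9216 ≡ 127
5^32 ≡ 127^2 = 16129 ≡ 37
R · y^e ≡ 132·37 = 4884 ≡ 116 (mod 149)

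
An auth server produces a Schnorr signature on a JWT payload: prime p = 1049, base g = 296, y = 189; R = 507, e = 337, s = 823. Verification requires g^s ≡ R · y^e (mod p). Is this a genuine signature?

genuine

g^s mod p:
296^2 = 87616 ≡ 549
296^4 ≡ 549^2 = 301401 ≡ 338
296^8 ≡ 338^2 = 114244 ≡ 952
296^16 ≡ 952^2 = 906304 ≡ 1017
296^32 ≡ 1017^2 = 1034289 ≡ 1024
296^64 ≡ 1024^2 = 1048576 ≡ 625
296^128 ≡ 625^2 = 390625 ≡ 397
296^256 ≡ 397^2 = 157609 ≡ 259
296^512 ≡ 259^2 = 67081 ≡ 994
823 = 512 + 256 + 32 + 16 + 4 + 2 + 1, so 296^823 ≡ 994·259·1024·1017·338·549·296 ≡ 60 (mod 1049)
R · y^e mod p:
189^2 = 35721 ≡ 55
189^4 ≡ 55^2 = 3025 ≡ 927
189^8 ≡ 927^2 = 859329 ≡ 198
189^16 ≡ 198^2 = 39204 ≡ 391
189^32 ≡ 391^2 = 152881 ≡ 776
189^64 ≡ 776^2 = 602176 ≡ 50
189^128 ≡ 50^2 = 2500 ≡ 402
189^256 ≡ 402^2 = 161604 ≡ 58
337 = 256 + 64 + 16 + 1, so 189^337 ≡ 58·50·391·189 ≡ 596 (mod 1049)
507·596 = 302172 ≡ 60 (mod 1049)
60 ≡ 60 (mod 1049); signature holds.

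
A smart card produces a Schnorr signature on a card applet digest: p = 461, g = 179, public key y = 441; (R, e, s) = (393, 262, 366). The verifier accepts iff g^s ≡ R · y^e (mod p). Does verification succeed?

g^s mod p:
179^2 = 32041 ≡ 232
179^4 ≡ 232^2 = 53824 ≡ 348
179^8 ≡ 348^2 = 121104 ≡ 322
179^16 ≡ 322^2 = 103684 ≡ 420
179^32 ≡ 420^2 = 176400 ≡ 298
179^64 ≡ 298^2 = 88804 ≡ 292
179^128 ≡ 292^2 = 85264 ≡ 440
179^256 ≡ 440^2 = 193600 ≡ 441
366 = 256 + 64 + 32 + 8 + 4 + 2, so 179^366 ≡ 441·292·298·322·348·232 ≡ 308 (mod 461)
R · y^e mod p:
441^2 = 194481 ≡ 400
441^4 ≡ 400^2 = 160000 ≡ 33
441^8 ≡ 33^2 = 1089 ≡ 167
441^16 ≡ 167^2 = 27889 ≡ 229
441^32 ≡ 229^2 = 52441 ≡ 348
441^64 ≡ 348^2 = 121104 ≡ 322
441^128 ≡ 322^2 = 103684 ≡ 420
441^256 ≡ 420^2 = 176400 ≡ 298
262 = 256 + 4 + 2, so 441^262 ≡ 298·33·400 ≡ 348 (mod 461)
393·348 = 136764 ≡ 308 (mod 461)
308 ≡ 308 (mod 461); signature holds.

passes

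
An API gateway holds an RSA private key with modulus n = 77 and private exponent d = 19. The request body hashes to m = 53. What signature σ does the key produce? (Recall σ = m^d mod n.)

60

m^19 mod 77 = 60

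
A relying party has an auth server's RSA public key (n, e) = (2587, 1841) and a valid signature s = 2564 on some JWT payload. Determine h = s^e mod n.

s^2 ≡ 2564^2 = 6574096 ≡ 529
s^4 ≡ 529^2 = 279841 ≡ 445
s^8 ≡ 445^2 = 198025 ≡ 1413
s^16 ≡ 1413^2 = 1996569 ≡ 1992
s^32 ≡ 1992^2 = 3968064 ≡ 2193
s^64 ≡ 2193^2 = 4809249 ≡ 16
s^128 ≡ 16^2 = 256
s^256 ≡ 256^2 = 65536 ≡ 861
s^512 ≡ 861^2 = 741321 ≡ 1439
s^1024 ≡ 1439^2 = 2070721 ≡ 1121
1841 = 1024 + 512 + 256 + 32 + 16 + 1, so s^1841 ≡ 1121·1439·861·2193·1992·2564 ≡ 893 (mod 2587)

893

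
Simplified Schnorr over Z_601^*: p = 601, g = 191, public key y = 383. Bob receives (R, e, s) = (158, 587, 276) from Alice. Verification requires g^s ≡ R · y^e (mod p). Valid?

g^s mod p:
191^2 = 36481 ≡ 421
191^4 ≡ 421^2 = 177241 ≡ 547
191^8 ≡ 547^2 = 299209 ≡ 512
191^16 ≡ 512^2 = 262144 ≡ 108
191^32 ≡ 108^2 = 11664 ≡ 245
191^64 ≡ 245^2 = 60025 ≡ 526
191^128 ≡ 526^2 = 276676 ≡ 216
191^256 ≡ 216^2 = 46656 ≡ 379
276 = 256 + 16 + 4, so 191^276 ≡ 379·108·547 ≡ 150 (mod 601)
R · y^e mod p:
383^2 = 146689 ≡ 45
383^4 ≡ 45^2 = 2025 ≡ 222
383^8 ≡ 222^2 = 49284 ≡ 2
383^16 ≡ 2^2 = 4
383^32 ≡ 4^2 = 16
383^64 ≡ 16^2 = 256
383^128 ≡ 256^2 = 65536 ≡ 27
383^256 ≡ 27^2 = 729 ≡ 128
383^512 ≡ 128^2 = 16384 ≡ 157
587 = 512 + 64 + 8 + 2 + 1, so 383^587 ≡ 157·256·2·45·383 ≡ 252 (mod 601)
158·252 = 39816 ≡ 150 (mod 601)
150 ≡ 150 (mod 601); signature holds.

yes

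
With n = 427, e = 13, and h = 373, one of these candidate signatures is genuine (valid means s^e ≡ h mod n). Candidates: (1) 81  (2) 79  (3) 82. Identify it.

Candidate 1: Squares mod 427: 81^1≡81, 81^2≡156, 81^4≡424, 81^8≡9; 13 = 8 + 4 + 1, so 81^13 ≡ 9·424·81 ≡ 375 (mod 427)
Candidate 2: Squares mod 427: 79^1≡79, 79^2≡263, 79^4≡422, 79^8≡25; 13 = 8 + 4 + 1, so 79^13 ≡ 25·422·79 ≡ 373 (mod 427)
  → matches h = 373
Candidate 3: Squares mod 427: 82^1≡82, 82^2≡319, 82^4≡135, 82^8≡291; 13 = 8 + 4 + 1, so 82^13 ≡ 291·135·82 ≡ 82 (mod 427)

2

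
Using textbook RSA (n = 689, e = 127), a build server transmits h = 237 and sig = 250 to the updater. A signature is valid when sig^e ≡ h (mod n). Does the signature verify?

verifies

sig^2 ≡ 250^2 = 62500 ≡ 490
sig^4 ≡ 490^2 = 240100 ≡ 328
sig^8 ≡ 328^2 = 107584 ≡ 100
sig^16 ≡ 100^2 = 10000 ≡ 354
sig^32 ≡ 354^2 = 125316 ≡ 607
sig^64 ≡ 607^2 = 368449 ≡ 523
127 = 64 + 32 + 16 + 8 + 4 + 2 + 1, so sig^127 ≡ 523·607·354·100·328·490·250 ≡ 237 (mod 689)
Since 237 equals the digest 237, verification succeeds.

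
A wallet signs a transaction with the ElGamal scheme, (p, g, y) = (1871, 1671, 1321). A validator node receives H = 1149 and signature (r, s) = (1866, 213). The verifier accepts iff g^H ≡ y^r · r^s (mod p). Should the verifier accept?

accept

Left side g^H mod p:
1671^2 = 2792241 ≡ 709
1671^4 ≡ 709^2 = 502681 ≡ 1253
1671^8 ≡ 1253^2 = 1570009 ≡ 240
1671^16 ≡ 240^2 = 57600 ≡ 1470
1671^32 ≡ 1470^2 = 2160900 ≡ 1766
1671^64 ≡ 1766^2 = 3118756 ≡ 1670
1671^128 ≡ 1670^2 = 2788900 ≡ 1110
1671^256 ≡ 1110^2 = 1232100 ≡ 982
1671^512 ≡ 982^2 = 964324 ≡ 759
1671^1024 ≡ 759^2 = 576081 ≡ 1684
1149 = 1024 + 64 + 32 + 16 + 8 + 4 + 1, so 1671^1149 ≡ 1684·1670·1766·1470·240·1253·1671 ≡ 1035 (mod 1871)
Right side y^r · r^s mod p:
1321^2 = 1745041 ≡ 1269
1321^4 ≡ 1269^2 = 1610361 ≡ 1301
1321^8 ≡ 1301^2 = 1692601 ≡ 1217
1321^16 ≡ 1217^2 = 1481089 ≡ 1128
1321^32 ≡ 1128^2 = 1272384 ≡ 104
1321^64 ≡ 104^2 = 10816 ≡ 1461
1321^128 ≡ 1461^2 = 2134521 ≡ 1581
1321^256 ≡ 1581^2 = 2499561 ≡ 1776
1321^512 ≡ 1776^2 = 3154176 ≡ 1541
1321^1024 ≡ 1541^2 = 2374681 ≡ 382
1866 = 1024 + 512 + 256 + 64 + 8 + 2, so 1321^1866 ≡ 382·1541·1776·1461·1217·1269 ≡ 430 (mod 1871)
1866^2 = 3481956 ≡ 25
1866^4 ≡ 25^2 = 625
1866^8 ≡ 625^2 = 390625 ≡ 1457
1866^16 ≡ 1457^2 = 2122849 ≡ 1135
1866^32 ≡ 1135^2 = 1288225 ≡ 977
1866^64 ≡ 977^2 = 954529 ≡ 319
1866^128 ≡ 319^2 = 101761 ≡ 727
213 = 128 + 64 + 16 + 4 + 1, so 1866^213 ≡ 727·319·1135·625·1866 ≡ 1286 (mod 1871)
430·1286 = 552980 ≡ 1035 (mod 1871)
1035 ≡ 1035 (mod 1871), so the signature is genuine.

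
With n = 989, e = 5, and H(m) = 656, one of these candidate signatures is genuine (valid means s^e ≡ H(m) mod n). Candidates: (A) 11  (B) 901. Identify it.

Candidate A: 11^2 = 121; 11^4 ≡ 121^2 = 14641 ≡ 795; 5 = 4 + 1, so 11^5 ≡ 795·11 ≡ 833 (mod 989)
Candidate B: 901^2 = 811801 ≡ 821; 901^4 ≡ 821^2 = 674041 ≡ 532; 5 = 4 + 1, so 901^5 ≡ 532·901 ≡ 656 (mod 989)
  → matches H(m) = 656

B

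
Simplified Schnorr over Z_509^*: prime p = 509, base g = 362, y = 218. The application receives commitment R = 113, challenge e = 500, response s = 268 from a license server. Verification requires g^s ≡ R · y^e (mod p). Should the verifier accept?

accept

g^s mod p:
Squares mod 509: 362^1≡362, 362^2≡231, 362^4≡425, 362^8≡439, 362^16≡319, 362^32≡470, 362^64≡503, 362^128≡36, 362^256≡278
268 = 256 + 8 + 4, so 362^268 ≡ 278·439·425 ≡ 241 (mod 509)
R · y^e mod p:
Squares mod 509: 218^1≡218, 218^2≡187, 218^4≡357, 218^8≡199, 218^16≡408, 218^32≡21, 218^64≡441, 218^128≡43, 218^256≡322
500 = 256 + 128 + 64 + 32 + 16 + 4, so 218^500 ≡ 322·43·441·21·408·357 ≡ 376 (mod 509)
113·376 = 42488 ≡ 241 (mod 509)
241 ≡ 241 (mod 509); signature holds.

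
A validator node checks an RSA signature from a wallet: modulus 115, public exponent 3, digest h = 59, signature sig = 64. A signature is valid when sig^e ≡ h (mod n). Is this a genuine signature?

genuine

Squares mod 115: sig^1≡64, sig^2≡71
3 = 2 + 1, so sig^3 ≡ 71·64 ≡ 59 (mod 115)
59 = h, so the signature checks out.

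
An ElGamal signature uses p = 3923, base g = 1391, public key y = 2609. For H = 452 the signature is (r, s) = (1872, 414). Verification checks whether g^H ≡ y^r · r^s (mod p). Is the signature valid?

Left side g^H mod p:
1391^2 = 1934881 ≡ 842
1391^4 ≡ 842^2 = 708964 ≡ 2824
1391^8 ≡ 2824^2 = 7974976 ≡ 3440
1391^16 ≡ 3440^2 = 11833600 ≡ 1832
1391^32 ≡ 1832^2 = 3356224 ≡ 2059
1391^64 ≡ 2059^2 = 4239481 ≡ 2641
1391^128 ≡ 2641^2 = 6974881 ≡ 3710
1391^256 ≡ 3710^2 = 13764100 ≡ 2216
452 = 256 + 128 + 64 + 4, so 1391^452 ≡ 2216·3710·2641·2824 ≡ 2089 (mod 3923)
Right side y^r · r^s mod p:
2609^2 = 6806881 ≡ 476
2609^4 ≡ 476^2 = 226576 ≡ 2965
2609^8 ≡ 2965^2 = 8791225 ≡ 3705
2609^16 ≡ 3705^2 = 13727025 ≡ 448
2609^32 ≡ 448^2 = 200704 ≡ 631
2609^64 ≡ 631^2 = 398161 ≡ 1938
2609^128 ≡ 1938^2 = 3755844 ≡ 1533
2609^256 ≡ 1533^2 = 2350089 ≡ 212
2609^512 ≡ 212^2 = 44944 ≡ 1791
2609^1024 ≡ 1791^2 = 3207681 ≡ 2590
1872 = 1024 + 512 + 256 + 64 + 16, so 2609^1872 ≡ 2590·1791·212·1938·448 ≡ 97 (mod 3923)
1872^2 = 3504384 ≡ 1145
1872^4 ≡ 1145^2 = 1311025 ≡ 743
1872^8 ≡ 743^2 = 552049 ≡ 2829
1872^16 ≡ 2829^2 = 8003241 ≡ 321
1872^32 ≡ 321^2 = 103041 ≡ 1043
1872^64 ≡ 1043^2 = 1087849 ≡ 1178
1872^128 ≡ 1178^2 = 1387684 ≡ 2865
1872^256 ≡ 2865^2 = 8208225 ≡ 1309
414 = 256 + 128 + 16 + 8 + 4 + 2, so 1872^414 ≡ 1309·2865·321·2829·743·1145 ≡ 3257 (mod 3923)
97·3257 = 315929 ≡ 2089 (mod 3923)
2089 ≡ 2089 (mod 3923), so the signature is genuine.

valid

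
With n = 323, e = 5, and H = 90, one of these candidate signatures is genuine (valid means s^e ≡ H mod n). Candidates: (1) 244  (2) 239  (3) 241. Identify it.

Candidate 1: Squares mod 323: 244^1≡244, 244^2≡104, 244^4≡157; 5 = 4 + 1, so 244^5 ≡ 157·244 ≡ 194 (mod 323)
Candidate 2: Squares mod 323: 239^1≡239, 239^2≡273, 239^4≡239; 5 = 4 + 1, so 239^5 ≡ 239·239 ≡ 273 (mod 323)
Candidate 3: Squares mod 323: 241^1≡241, 241^2≡264, 241^4≡251; 5 = 4 + 1, so 241^5 ≡ 251·241 ≡ 90 (mod 323)
  → matches H = 90

3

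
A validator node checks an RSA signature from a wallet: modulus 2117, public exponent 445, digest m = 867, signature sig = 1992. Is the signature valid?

invalid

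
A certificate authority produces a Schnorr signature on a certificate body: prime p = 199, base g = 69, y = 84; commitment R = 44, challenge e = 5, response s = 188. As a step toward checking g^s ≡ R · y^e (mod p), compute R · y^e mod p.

Squares mod 199: 84^1≡84, 84^2≡91, 84^4≡122
5 = 4 + 1, so 84^5 ≡ 122·84 ≡ 99 (mod 199)
R · y^e ≡ 44·99 = 4356 ≡ 177 (mod 199)

177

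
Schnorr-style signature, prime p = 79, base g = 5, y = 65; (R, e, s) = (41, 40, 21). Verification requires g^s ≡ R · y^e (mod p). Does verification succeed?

fails

g^s mod p:
5^2 = 25
5^4 ≡ 25^2 = 625 ≡ 72
5^8 ≡ 72^2 = 5184 ≡ 49
5^16 ≡ 49^2 = 2401 ≡ 31
21 = 16 + 4 + 1, so 5^21 ≡ 31·72·5 ≡ 21 (mod 79)
R · y^e mod p:
65^2 = 4225 ≡ 38
65^4 ≡ 38^2 = 1444 ≡ 22
65^8 ≡ 22^2 = 484 ≡ 10
65^16 ≡ 10^2 = 100 ≡ 21
65^32 ≡ 21^2 = 441 ≡ 46
40 = 32 + 8, so 65^40 ≡ 46·10 ≡ 65 (mod 79)
41·65 = 2665 ≡ 58 (mod 79)
21 ≠ 58; the check fails.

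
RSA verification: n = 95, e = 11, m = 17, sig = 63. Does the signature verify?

Squares mod 95: sig^1≡63, sig^2≡74, sig^4≡61, sig^8≡16
11 = 8 + 2 + 1, so sig^11 ≡ 16·74·63 ≡ 17 (mod 95)
17 = m, so the signature checks out.

verifies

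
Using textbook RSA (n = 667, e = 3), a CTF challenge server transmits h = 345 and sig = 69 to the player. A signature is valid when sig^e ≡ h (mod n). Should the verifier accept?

accept

sig^2 ≡ 69^2 = 4761 ≡ 92
3 = 2 + 1, so sig^3 ≡ 92·69 ≡ 345 (mod 667)
345 = h, so the signature checks out.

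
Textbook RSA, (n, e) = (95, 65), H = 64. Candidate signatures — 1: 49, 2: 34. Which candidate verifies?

1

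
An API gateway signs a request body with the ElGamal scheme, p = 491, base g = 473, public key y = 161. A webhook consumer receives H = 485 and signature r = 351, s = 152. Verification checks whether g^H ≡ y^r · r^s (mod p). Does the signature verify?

does not verify

Left side g^H mod p:
473^2 = 223729 ≡ 324
473^4 ≡ 324^2 = 104976 ≡ 393
473^8 ≡ 393^2 = 154449 ≡ 275
473^16 ≡ 275^2 = 75625 ≡ 11
473^32 ≡ 11^2 = 121
473^64 ≡ 121^2 = 14641 ≡ 402
473^128 ≡ 402^2 = 161604 ≡ 65
473^256 ≡ 65^2 = 4225 ≡ 297
485 = 256 + 128 + 64 + 32 + 4 + 1, so 473^485 ≡ 297·65·402·121·393·473 ≡ 27 (mod 491)
Right side y^r · r^s mod p:
161^2 = 25921 ≡ 389
161^4 ≡ 389^2 = 151321 ≡ 93
161^8 ≡ 93^2 = 8649 ≡ 302
161^16 ≡ 302^2 = 91204 ≡ 369
161^32 ≡ 369^2 = 136161 ≡ 154
161^64 ≡ 154^2 = 23716 ≡ 148
161^128 ≡ 148^2 = 21904 ≡ 300
161^256 ≡ 300^2 = 90000 ≡ 147
351 = 256 + 64 + 16 + 8 + 4 + 2 + 1, so 161^351 ≡ 147·148·369·302·93·389·161 ≡ 60 (mod 491)
351^2 = 123201 ≡ 451
351^4 ≡ 451^2 = 203401 ≡ 127
351^8 ≡ 127^2 = 16129 ≡ 417
351^16 ≡ 417^2 = 173889 ≡ 75
351^32 ≡ 75^2 = 5625 ≡ 224
351^64 ≡ 224^2 = 50176 ≡ 94
351^128 ≡ 94^2 = 8836 ≡ 489
152 = 128 + 16 + 8, so 351^152 ≡ 489·75·417 ≡ 298 (mod 491)
60·298 = 17880 ≡ 204 (mod 491)
27 ≠ 204, so verification fails.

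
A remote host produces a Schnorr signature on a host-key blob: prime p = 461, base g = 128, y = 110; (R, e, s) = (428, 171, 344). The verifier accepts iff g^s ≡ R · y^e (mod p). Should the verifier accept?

g^s mod p:
Squares mod 461: 128^1≡128, 128^2≡249, 128^4≡227, 128^8≡358, 128^16≡6, 128^32≡36, 128^64≡374, 128^128≡193, 128^256≡369
344 = 256 + 64 + 16 + 8, so 128^344 ≡ 369·374·6·358 ≡ 58 (mod 461)
R · y^e mod p:
Squares mod 461: 110^1≡110, 110^2≡114, 110^4≡88, 110^8≡368, 110^16≡351, 110^32≡114, 110^64≡88, 110^128≡368
171 = 128 + 32 + 8 + 2 + 1, so 110^171 ≡ 368·114·368·114·110 ≡ 110 (mod 461)
428·110 = 47080 ≡ 58 (mod 461)
58 ≡ 58 (mod 461); signature holds.

accept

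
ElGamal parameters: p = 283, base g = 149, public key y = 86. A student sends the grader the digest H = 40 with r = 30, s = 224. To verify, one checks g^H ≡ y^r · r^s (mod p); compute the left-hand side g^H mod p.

149^40 mod 283 = 175

175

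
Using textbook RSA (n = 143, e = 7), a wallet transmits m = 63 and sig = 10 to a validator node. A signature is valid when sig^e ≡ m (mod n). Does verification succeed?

fails

Squares mod 143: sig^1≡10, sig^2≡100, sig^4≡133
7 = 4 + 2 + 1, so sig^7 ≡ 133·100·10 ≡ 10 (mod 143)
10 ≠ 63, so verification fails.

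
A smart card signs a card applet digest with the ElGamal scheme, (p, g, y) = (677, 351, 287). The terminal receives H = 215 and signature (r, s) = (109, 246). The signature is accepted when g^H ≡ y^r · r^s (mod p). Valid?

Left side g^H mod p:
351^2 = 123201 ≡ 664
351^4 ≡ 664^2 = 440896 ≡ 169
351^8 ≡ 169^2 = 28561 ≡ 127
351^16 ≡ 127^2 = 16129 ≡ 558
351^32 ≡ 558^2 = 311364 ≡ 621
351^64 ≡ 621^2 = 385641 ≡ 428
351^128 ≡ 428^2 = 183184 ≡ 394
215 = 128 + 64 + 16 + 4 + 2 + 1, so 351^215 ≡ 394·428·558·169·664·351 ≡ 212 (mod 677)
Right side y^r · r^s mod p:
287^2 = 82369 ≡ 452
287^4 ≡ 452^2 = 204304 ≡ 527
287^8 ≡ 527^2 = 277729 ≡ 159
287^16 ≡ 159^2 = 25281 ≡ 232
287^32 ≡ 232^2 = 53824 ≡ 341
287^64 ≡ 341^2 = 116281 ≡ 514
109 = 64 + 32 + 8 + 4 + 1, so 287^109 ≡ 514·341·159·527·287 ≡ 624 (mod 677)
109^2 = 11881 ≡ 372
109^4 ≡ 372^2 = 138384 ≡ 276
109^8 ≡ 276^2 = 76176 ≡ 352
109^16 ≡ 352^2 = 123904 ≡ 13
109^32 ≡ 13^2 = 169
109^64 ≡ 169^2 = 28561 ≡ 127
109^128 ≡ 127^2 = 16129 ≡ 558
246 = 128 + 64 + 32 + 16 + 4 + 2, so 109^246 ≡ 558·127·169·13·276·372 ≡ 62 (mod 677)
624·62 = 38688 ≡ 99 (mod 677)
212 ≠ 99, so verification fails.

no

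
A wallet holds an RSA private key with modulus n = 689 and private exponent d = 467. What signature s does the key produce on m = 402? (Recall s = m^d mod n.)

m^2 ≡ 402^2 = 161604 ≡ 378
m^4 ≡ 378^2 = 142884 ≡ 261
m^8 ≡ 261^2 = 68121 ≡ 599
m^16 ≡ 599^2 = 358801 ≡ 521
m^32 ≡ 521^2 = 271441 ≡ 664
m^64 ≡ 664^2 = 440896 ≡ 625
m^128 ≡ 625^2 = 390625 ≡ 651
m^256 ≡ 651^2 = 423801 ≡ 66
467 = 256 + 128 + 64 + 16 + 2 + 1, so m^467 ≡ 66·651·625·521·378·402 ≡ 12 (mod 689)

12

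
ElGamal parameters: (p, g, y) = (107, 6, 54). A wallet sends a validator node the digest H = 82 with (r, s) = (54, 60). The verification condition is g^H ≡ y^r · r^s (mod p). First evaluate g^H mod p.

79

6^2 = 36
6^4 ≡ 36^2 = 1296 ≡ 12
6^8 ≡ 12^2 = 144 ≡ 37
6^16 ≡ 37^2 = 1369 ≡ 85
6^32 ≡ 85^2 = 7225 ≡ 56
6^64 ≡ 56^2 = 3136 ≡ 33
82 = 64 + 16 + 2, so 6^82 ≡ 33·85·36 ≡ 79 (mod 107)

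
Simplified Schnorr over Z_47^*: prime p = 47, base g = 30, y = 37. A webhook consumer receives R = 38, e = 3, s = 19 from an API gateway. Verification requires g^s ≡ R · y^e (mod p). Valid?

yes

g^s mod p:
Squares mod 47: 30^1≡30, 30^2≡7, 30^4≡2, 30^8≡4, 30^16≡16
19 = 16 + 2 + 1, so 30^19 ≡ 16·7·30 ≡ 23 (mod 47)
R · y^e mod p:
Squares mod 47: 37^1≡37, 37^2≡6
3 = 2 + 1, so 37^3 ≡ 6·37 ≡ 34 (mod 47)
38·34 = 1292 ≡ 23 (mod 47)
23 ≡ 23 (mod 47); signature holds.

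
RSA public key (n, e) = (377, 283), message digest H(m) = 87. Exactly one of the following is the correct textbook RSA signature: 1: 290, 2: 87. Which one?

Candidate 1: 290^2 = 84100 ≡ 29; 290^4 ≡ 29^2 = 841 ≡ 87; 290^8 ≡ 87^2 = 7569 ≡ 29; 290^16 ≡ 29^2 = 841 ≡ 87; 290^32 ≡ 87^2 = 7569 ≡ 29; 290^64 ≡ 29^2 = 841 ≡ 87; 290^128 ≡ 87^2 = 7569 ≡ 29; 290^256 ≡ 29^2 = 841 ≡ 87; 283 = 256 + 16 + 8 + 2 + 1, so 290^283 ≡ 87·87·29·29·290 ≡ 290 (mod 377)
Candidate 2: 87^2 = 7569 ≡ 29; 87^4 ≡ 29^2 = 841 ≡ 87; 87^8 ≡ 87^2 = 7569 ≡ 29; 87^16 ≡ 29^2 = 841 ≡ 87; 87^32 ≡ 87^2 = 7569 ≡ 29; 87^64 ≡ 29^2 = 841 ≡ 87; 87^128 ≡ 87^2 = 7569 ≡ 29; 87^256 ≡ 29^2 = 841 ≡ 87; 283 = 256 + 16 + 8 + 2 + 1, so 87^283 ≡ 87·87·29·29·87 ≡ 87 (mod 377)
  → matches H(m) = 87

2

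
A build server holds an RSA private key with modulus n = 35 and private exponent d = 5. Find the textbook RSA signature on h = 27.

27

h^2 ≡ 27^2 = 729 ≡ 29
h^4 ≡ 29^2 = 841 ≡ 1
5 = 4 + 1, so h^5 ≡ 1·27 ≡ 27 (mod 35)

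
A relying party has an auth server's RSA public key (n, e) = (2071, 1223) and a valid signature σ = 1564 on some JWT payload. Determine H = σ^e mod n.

1156

σ^1223 mod 2071 = 1156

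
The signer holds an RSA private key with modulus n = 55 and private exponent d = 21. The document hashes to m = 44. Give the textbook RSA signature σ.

Squares mod 55: m^1≡44, m^2≡11, m^4≡11, m^8≡11, m^16≡11
21 = 16 + 4 + 1, so m^21 ≡ 11·11·44 ≡ 44 (mod 55)

44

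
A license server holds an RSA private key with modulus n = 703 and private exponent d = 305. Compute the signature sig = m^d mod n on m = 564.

m^2 ≡ 564^2 = 318096 ≡ 340
m^4 ≡ 340^2 = 115600 ≡ 308
m^8 ≡ 308^2 = 94864 ≡ 662
m^16 ≡ 662^2 = 438244 ≡ 275
m^32 ≡ 275^2 = 75625 ≡ 404
m^64 ≡ 404^2 = 163216 ≡ 120
m^128 ≡ 120^2 = 14400 ≡ 340
m^256 ≡ 340^2 = 115600 ≡ 308
305 = 256 + 32 + 16 + 1, so m^305 ≡ 308·404·275·564 ≡ 440 (mod 703)

440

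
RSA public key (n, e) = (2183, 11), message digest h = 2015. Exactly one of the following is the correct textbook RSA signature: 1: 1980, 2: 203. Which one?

2

Candidate 1: 1980^11 mod 2183 = 168
Candidate 2: 203^11 mod 2183 = 2015
  → matches h = 2015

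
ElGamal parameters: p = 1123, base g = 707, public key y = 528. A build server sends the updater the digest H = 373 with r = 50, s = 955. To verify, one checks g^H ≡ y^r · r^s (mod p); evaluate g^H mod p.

116

707^2 = 499849 ≡ 114
707^4 ≡ 114^2 = 12996 ≡ 643
707^8 ≡ 643^2 = 413449 ≡ 185
707^16 ≡ 185^2 = 34225 ≡ 535
707^32 ≡ 535^2 = 286225 ≡ 983
707^64 ≡ 983^2 = 966289 ≡ 509
707^128 ≡ 509^2 = 259081 ≡ 791
707^256 ≡ 791^2 = 625681 ≡ 170
373 = 256 + 64 + 32 + 16 + 4 + 1, so 707^373 ≡ 170·509·983·535·643·707 ≡ 116 (mod 1123)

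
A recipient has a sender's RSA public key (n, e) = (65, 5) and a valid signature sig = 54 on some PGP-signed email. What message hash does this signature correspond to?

sig^5 mod 65 = 19

19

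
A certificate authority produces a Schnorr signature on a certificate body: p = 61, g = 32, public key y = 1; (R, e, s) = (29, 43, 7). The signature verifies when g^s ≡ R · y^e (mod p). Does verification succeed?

g^s mod p:
32^2 = 1024 ≡ 48
32^4 ≡ 48^2 = 2304 ≡ 47
7 = 4 + 2 + 1, so 32^7 ≡ 47·48·32 ≡ 29 (mod 61)
R · y^e mod p:
1^2 = 1
1^4 ≡ 1^2 = 1
1^8 ≡ 1^2 = 1
1^16 ≡ 1^2 = 1
1^32 ≡ 1^2 = 1
43 = 32 + 8 + 2 + 1, so 1^43 ≡ 1·1·1·1 ≡ 1 (mod 61)
29·1 = 29 ≡ 29 (mod 61)
29 ≡ 29 (mod 61); signature holds.

passes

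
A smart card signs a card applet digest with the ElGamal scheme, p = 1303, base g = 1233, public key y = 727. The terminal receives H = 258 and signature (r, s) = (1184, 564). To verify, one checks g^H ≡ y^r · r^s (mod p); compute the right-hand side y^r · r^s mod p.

Squares mod 1303: 727^1≡727, 727^2≡814, 727^4≡672, 727^8≡746, 727^16≡135, 727^32≡1286, 727^64≡289, 727^128≡129, 727^256≡1005, 727^512≡200, 727^1024≡910
1184 = 1024 + 128 + 32, so 727^1184 ≡ 910·129·1286 ≡ 566 (mod 1303)
Squares mod 1303: 1184^1≡1184, 1184^2≡1131, 1184^4≡918, 1184^8≡986, 1184^16≡158, 1184^32≡207, 1184^64≡1153, 1184^128≡349, 1184^256≡622, 1184^512≡1196
564 = 512 + 32 + 16 + 4, so 1184^564 ≡ 1196·207·158·918 ≡ 822 (mod 1303)
y^r · r^s ≡ 566·822 = 465252 ≡ 81 (mod 1303)

81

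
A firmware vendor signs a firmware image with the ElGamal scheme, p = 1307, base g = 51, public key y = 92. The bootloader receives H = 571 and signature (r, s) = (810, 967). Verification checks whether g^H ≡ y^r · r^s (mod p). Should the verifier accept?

accept

Left side g^H mod p:
51^2 = 2601 ≡ 1294
51^4 ≡ 1294^2 = 1674436 ≡ 169
51^8 ≡ 169^2 = 28561 ≡ 1114
51^16 ≡ 1114^2 = 1240996 ≡ 653
51^32 ≡ 653^2 = 426409 ≡ 327
51^64 ≡ 327^2 = 106929 ≡ 1062
51^128 ≡ 1062^2 = 1127844 ≡ 1210
51^256 ≡ 1210^2 = 1464100 ≡ 260
51^512 ≡ 260^2 = 67600 ≡ 943
571 = 512 + 32 + 16 + 8 + 2 + 1, so 51^571 ≡ 943·327·653·1114·1294·51 ≡ 103 (mod 1307)
Right side y^r · r^s mod p:
92^2 = 8464 ≡ 622
92^4 ≡ 622^2 = 386884 ≡ 12
92^8 ≡ 12^2 = 144
92^16 ≡ 144^2 = 20736 ≡ 1131
92^32 ≡ 1131^2 = 1279161 ≡ 915
92^64 ≡ 915^2 = 837225 ≡ 745
92^128 ≡ 745^2 = 555025 ≡ 857
92^256 ≡ 857^2 = 734449 ≡ 1222
92^512 ≡ 1222^2 = 1493284 ≡ 690
810 = 512 + 256 + 32 + 8 + 2, so 92^810 ≡ 690·1222·915·144·622 ≡ 962 (mod 1307)
810^2 = 656100 ≡ 1293
810^4 ≡ 1293^2 = 1671849 ≡ 196
810^8 ≡ 196^2 = 38416 ≡ 513
810^16 ≡ 513^2 = 263169 ≡ 462
810^32 ≡ 462^2 = 213444 ≡ 403
810^64 ≡ 403^2 = 162409 ≡ 341
810^128 ≡ 341^2 = 116281 ≡ 1265
810^256 ≡ 1265^2 = 1600225 ≡ 457
810^512 ≡ 457^2 = 208849 ≡ 1036
967 = 512 + 256 + 128 + 64 + 4 + 2 + 1, so 810^967 ≡ 1036·457·1265·341·196·1293·810 ≡ 621 (mod 1307)
962·621 = 597402 ≡ 103 (mod 1307)
103 ≡ 103 (mod 1307), so the signature is genuine.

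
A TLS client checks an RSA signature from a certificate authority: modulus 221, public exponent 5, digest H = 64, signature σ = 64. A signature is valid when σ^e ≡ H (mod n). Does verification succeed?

passes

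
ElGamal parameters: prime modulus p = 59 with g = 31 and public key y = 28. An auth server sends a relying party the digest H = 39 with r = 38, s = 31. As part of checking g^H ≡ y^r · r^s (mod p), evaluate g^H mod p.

37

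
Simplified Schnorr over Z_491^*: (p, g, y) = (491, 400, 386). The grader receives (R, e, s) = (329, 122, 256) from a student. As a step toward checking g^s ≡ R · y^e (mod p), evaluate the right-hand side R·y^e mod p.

386^2 = 148996 ≡ 223
386^4 ≡ 223^2 = 49729 ≡ 138
386^8 ≡ 138^2 = 19044 ≡ 386
386^16 ≡ 386^2 = 148996 ≡ 223
386^32 ≡ 223^2 = 49729 ≡ 138
386^64 ≡ 138^2 = 19044 ≡ 386
122 = 64 + 32 + 16 + 8 + 2, so 386^122 ≡ 386·138·223·386·223 ≡ 153 (mod 491)
R · y^e ≡ 329·153 = 50337 ≡ 255 (mod 491)

255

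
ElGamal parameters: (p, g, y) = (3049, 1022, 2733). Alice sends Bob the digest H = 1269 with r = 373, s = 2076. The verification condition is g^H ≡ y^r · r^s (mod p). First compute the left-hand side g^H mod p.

Squares mod 3049: 1022^1≡1022, 1022^2≡1726, 1022^4≡203, 1022^8≡1572, 1022^16≡1494, 1022^32≡168, 1022^64≡783, 1022^128≡240, 1022^256≡2718, 1022^512≡2846, 1022^1024≡1572
1269 = 1024 + 128 + 64 + 32 + 16 + 4 + 1, so 1022^1269 ≡ 1572·240·783·168·1494·203·1022 ≡ 1698 (mod 3049)

1698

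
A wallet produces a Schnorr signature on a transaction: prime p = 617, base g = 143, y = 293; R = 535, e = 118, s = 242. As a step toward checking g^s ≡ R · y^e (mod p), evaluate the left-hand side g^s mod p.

120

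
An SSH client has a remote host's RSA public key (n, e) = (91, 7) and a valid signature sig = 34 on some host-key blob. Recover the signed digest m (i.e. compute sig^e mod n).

83

sig^2 ≡ 34^2 = 1156 ≡ 64
sig^4 ≡ 64^2 = 4096 ≡ 1
7 = 4 + 2 + 1, so sig^7 ≡ 1·64·34 ≡ 83 (mod 91)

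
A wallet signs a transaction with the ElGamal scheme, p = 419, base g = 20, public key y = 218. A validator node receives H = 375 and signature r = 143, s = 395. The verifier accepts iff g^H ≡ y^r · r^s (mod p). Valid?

no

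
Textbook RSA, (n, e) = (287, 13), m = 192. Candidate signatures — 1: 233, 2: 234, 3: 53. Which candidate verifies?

2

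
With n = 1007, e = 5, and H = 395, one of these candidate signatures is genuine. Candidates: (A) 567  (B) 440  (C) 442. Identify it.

Candidate A: Squares mod 1007: 567^1≡567, 567^2≡256, 567^4≡81; 5 = 4 + 1, so 567^5 ≡ 81·567 ≡ 612 (mod 1007)
Candidate B: Squares mod 1007: 440^1≡440, 440^2≡256, 440^4≡81; 5 = 4 + 1, so 440^5 ≡ 81·440 ≡ 395 (mod 1007)
  → matches H = 395
Candidate C: Squares mod 1007: 442^1≡442, 442^2≡6, 442^4≡36; 5 = 4 + 1, so 442^5 ≡ 36·442 ≡ 807 (mod 1007)

B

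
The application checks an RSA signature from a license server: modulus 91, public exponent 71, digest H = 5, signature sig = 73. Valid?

sig^2 ≡ 73^2 = 5329 ≡ 51
sig^4 ≡ 51^2 = 2601 ≡ 53
sig^8 ≡ 53^2 = 2809 ≡ 79
sig^16 ≡ 79^2 = 6241 ≡ 53
sig^32 ≡ 53^2 = 2809 ≡ 79
sig^64 ≡ 79^2 = 6241 ≡ 53
71 = 64 + 4 + 2 + 1, so sig^71 ≡ 53·53·51·73 ≡ 5 (mod 91)
Since 5 equals the digest 5, verification succeeds.

yes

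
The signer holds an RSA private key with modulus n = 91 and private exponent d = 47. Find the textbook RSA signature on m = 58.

11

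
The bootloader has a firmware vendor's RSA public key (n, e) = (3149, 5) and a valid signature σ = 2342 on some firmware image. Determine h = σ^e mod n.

Squares mod 3149: σ^1≡2342, σ^2≡2555, σ^4≡148
5 = 4 + 1, so σ^5 ≡ 148·2342 ≡ 226 (mod 3149)

226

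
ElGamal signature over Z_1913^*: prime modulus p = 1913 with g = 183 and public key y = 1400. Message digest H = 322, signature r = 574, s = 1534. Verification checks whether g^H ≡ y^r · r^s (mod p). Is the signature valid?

Left side g^H mod p:
183^2 = 33489 ≡ 968
183^4 ≡ 968^2 = 937024 ≡ 1567
183^8 ≡ 1567^2 = 2455489 ≡ 1110
183^16 ≡ 1110^2 = 1232100 ≡ 128
183^32 ≡ 128^2 = 16384 ≡ 1080
183^64 ≡ 1080^2 = 1166400 ≡ 1383
183^128 ≡ 1383^2 = 1912689 ≡ 1602
183^256 ≡ 1602^2 = 2566404 ≡ 1071
322 = 256 + 64 + 2, so 183^322 ≡ 1071·1383·968 ≡ 1324 (mod 1913)
Right side y^r · r^s mod p:
1400^2 = 1960000 ≡ 1088
1400^4 ≡ 1088^2 = 1183744 ≡ 1510
1400^8 ≡ 1510^2 = 2280100 ≡ 1717
1400^16 ≡ 1717^2 = 2948089 ≡ 156
1400^32 ≡ 156^2 = 24336 ≡ 1380
1400^64 ≡ 1380^2 = 1904400 ≡ 965
1400^128 ≡ 965^2 = 931225 ≡ 1507
1400^256 ≡ 1507^2 = 2271049 ≡ 318
1400^512 ≡ 318^2 = 101124 ≡ 1648
574 = 512 + 32 + 16 + 8 + 4 + 2, so 1400^574 ≡ 1648·1380·156·1717·1510·1088 ≡ 252 (mod 1913)
574^2 = 329476 ≡ 440
574^4 ≡ 440^2 = 193600 ≡ 387
574^8 ≡ 387^2 = 149769 ≡ 555
574^16 ≡ 555^2 = 308025 ≡ 32
574^32 ≡ 32^2 = 1024
574^64 ≡ 1024^2 = 1048576 ≡ 252
574^128 ≡ 252^2 = 63504 ≡ 375
574^256 ≡ 375^2 = 140625 ≡ 976
574^512 ≡ 976^2 = 952576 ≡ 1815
574^1024 ≡ 1815^2 = 3294225 ≡ 39
1534 = 1024 + 256 + 128 + 64 + 32 + 16 + 8 + 4 + 2, so 574^1534 ≡ 39·976·375·252·1024·32·555·387·440 ≡ 400 (mod 1913)
252·400 = 100800 ≡ 1324 (mod 1913)
1324 ≡ 1324 (mod 1913), so the signature is genuine.

valid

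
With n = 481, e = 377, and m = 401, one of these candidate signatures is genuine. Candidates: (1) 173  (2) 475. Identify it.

2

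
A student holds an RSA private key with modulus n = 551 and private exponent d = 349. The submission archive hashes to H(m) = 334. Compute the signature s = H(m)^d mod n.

201

(H(m))^349 mod 551 = 201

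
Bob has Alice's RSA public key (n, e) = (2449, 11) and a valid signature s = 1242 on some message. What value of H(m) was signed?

s^2 ≡ 1242^2 = 1542564 ≡ 2143
s^4 ≡ 2143^2 = 4592449 ≡ 574
s^8 ≡ 574^2 = 329476 ≡ 1310
11 = 8 + 2 + 1, so s^11 ≡ 1310·2143·1242 ≡ 1335 (mod 2449)

1335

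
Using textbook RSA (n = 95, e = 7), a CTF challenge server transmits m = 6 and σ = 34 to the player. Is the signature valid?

σ^2 ≡ 34^2 = 1156 ≡ 16
σ^4 ≡ 16^2 = 256 ≡ 66
7 = 4 + 2 + 1, so σ^7 ≡ 66·16·34 ≡ 89 (mod 95)
89 ≠ 6, so verification fails.

invalid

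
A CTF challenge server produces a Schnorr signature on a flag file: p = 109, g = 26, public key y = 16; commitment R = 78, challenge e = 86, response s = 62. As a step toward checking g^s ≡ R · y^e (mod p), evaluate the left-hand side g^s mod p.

26^2 = 676 ≡ 22
26^4 ≡ 22^2 = 484 ≡ 48
26^8 ≡ 48^2 = 2304 ≡ 15
26^16 ≡ 15^2 = 225 ≡ 7
26^32 ≡ 7^2 = 49
62 = 32 + 16 + 8 + 4 + 2, so 26^62 ≡ 49·7·15·48·22 ≡ 15 (mod 109)

15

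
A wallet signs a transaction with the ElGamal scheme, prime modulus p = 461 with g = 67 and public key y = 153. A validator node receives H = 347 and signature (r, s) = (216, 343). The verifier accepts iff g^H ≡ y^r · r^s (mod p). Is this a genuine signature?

genuine

Left side g^H mod p:
67^347 mod 461 = 340
Right side y^r · r^s mod p:
153^216 mod 461 = 30
216^343 mod 461 = 165
30·165 = 4950 ≡ 340 (mod 461)
340 ≡ 340 (mod 461), so the signature is genuine.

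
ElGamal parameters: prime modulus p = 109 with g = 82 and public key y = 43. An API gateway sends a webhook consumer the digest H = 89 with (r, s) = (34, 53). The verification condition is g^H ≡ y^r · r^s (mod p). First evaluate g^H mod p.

Squares mod 109: 82^1≡82, 82^2≡75, 82^4≡66, 82^8≡105, 82^16≡16, 82^32≡38, 82^64≡27
89 = 64 + 16 + 8 + 1, so 82^89 ≡ 27·16·105·82 ≡ 4 (mod 109)

4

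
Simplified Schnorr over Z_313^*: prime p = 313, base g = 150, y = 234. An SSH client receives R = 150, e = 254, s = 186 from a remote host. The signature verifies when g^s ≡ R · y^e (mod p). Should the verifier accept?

reject

g^s mod p:
150^2 = 22500 ≡ 277
150^4 ≡ 277^2 = 76729 ≡ 44
150^8 ≡ 44^2 = 1936 ≡ 58
150^16 ≡ 58^2 = 3364 ≡ 234
150^32 ≡ 234^2 = 54756 ≡ 294
150^64 ≡ 294^2 = 86436 ≡ 48
150^128 ≡ 48^2 = 2304 ≡ 113
186 = 128 + 32 + 16 + 8 + 2, so 150^186 ≡ 113·294·234·58·277 ≡ 44 (mod 313)
R · y^e mod p:
234^2 = 54756 ≡ 294
234^4 ≡ 294^2 = 86436 ≡ 48
234^8 ≡ 48^2 = 2304 ≡ 113
234^16 ≡ 113^2 = 12769 ≡ 249
234^32 ≡ 249^2 = 62001 ≡ 27
234^64 ≡ 27^2 = 729 ≡ 103
234^128 ≡ 103^2 = 10609 ≡ 280
254 = 128 + 64 + 32 + 16 + 8 + 4 + 2, so 234^254 ≡ 280·103·27·249·113·48·294 ≡ 58 (mod 313)
150·58 = 8700 ≡ 249 (mod 313)
44 ≠ 249; the check fails.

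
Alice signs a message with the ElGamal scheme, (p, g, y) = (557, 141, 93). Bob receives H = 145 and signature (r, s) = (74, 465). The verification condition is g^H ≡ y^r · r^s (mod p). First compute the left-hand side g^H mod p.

141^145 mod 557 = 535

535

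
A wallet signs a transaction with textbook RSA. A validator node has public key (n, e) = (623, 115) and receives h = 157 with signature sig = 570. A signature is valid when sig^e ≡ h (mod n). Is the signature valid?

sig^2 ≡ 570^2 = 324900 ≡ 317
sig^4 ≡ 317^2 = 100489 ≡ 186
sig^8 ≡ 186^2 = 34596 ≡ 331
sig^16 ≡ 331^2 = 109561 ≡ 536
sig^32 ≡ 536^2 = 287296 ≡ 93
sig^64 ≡ 93^2 = 8649 ≡ 550
115 = 64 + 32 + 16 + 2 + 1, so sig^115 ≡ 550·93·536·317·570 ≡ 157 (mod 623)
sig^115 mod 623 = 157 matches h.

valid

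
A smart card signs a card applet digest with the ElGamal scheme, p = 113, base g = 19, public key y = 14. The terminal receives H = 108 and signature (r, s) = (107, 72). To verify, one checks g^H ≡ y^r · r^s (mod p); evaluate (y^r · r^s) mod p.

14^2 = 196 ≡ 83
14^4 ≡ 83^2 = 6889 ≡ 109
14^8 ≡ 109^2 = 11881 ≡ 16
14^16 ≡ 16^2 = 256 ≡ 30
14^32 ≡ 30^2 = 900 ≡ 109
14^64 ≡ 109^2 = 11881 ≡ 16
107 = 64 + 32 + 8 + 2 + 1, so 14^107 ≡ 16·109·16·83·14 ≡ 2 (mod 113)
107^2 = 11449 ≡ 36
107^4 ≡ 36^2 = 1296 ≡ 53
107^8 ≡ 53^2 = 2809 ≡ 97
107^16 ≡ 97^2 = 9409 ≡ 30
107^32 ≡ 30^2 = 900 ≡ 109
107^64 ≡ 109^2 = 11881 ≡ 16
72 = 64 + 8, so 107^72 ≡ 16·97 ≡ 83 (mod 113)
y^r · r^s ≡ 2·83 = 166 ≡ 53 (mod 113)

53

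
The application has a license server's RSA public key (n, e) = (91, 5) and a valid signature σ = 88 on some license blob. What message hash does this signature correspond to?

σ^2 ≡ 88^2 = 7744 ≡ 9
σ^4 ≡ 9^2 = 81
5 = 4 + 1, so σ^5 ≡ 81·88 ≡ 30 (mod 91)

30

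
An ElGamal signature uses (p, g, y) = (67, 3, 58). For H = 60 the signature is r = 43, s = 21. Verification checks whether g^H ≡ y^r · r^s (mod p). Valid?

no

Left side g^H mod p:
3^2 = 9
3^4 ≡ 9^2 = 81 ≡ 14
3^8 ≡ 14^2 = 196 ≡ 62
3^16 ≡ 62^2 = 3844 ≡ 25
3^32 ≡ 25^2 = 625 ≡ 22
60 = 32 + 16 + 8 + 4, so 3^60 ≡ 22·25·62·14 ≡ 25 (mod 67)
Right side y^r · r^s mod p:
58^2 = 3364 ≡ 14
58^4 ≡ 14^2 = 196 ≡ 62
58^8 ≡ 62^2 = 3844 ≡ 25
58^16 ≡ 25^2 = 625 ≡ 22
58^32 ≡ 22^2 = 484 ≡ 15
43 = 32 + 8 + 2 + 1, so 58^43 ≡ 15·25·14·58 ≡ 52 (mod 67)
43^2 = 1849 ≡ 40
43^4 ≡ 40^2 = 1600 ≡ 59
43^8 ≡ 59^2 = 3481 ≡ 64
43^16 ≡ 64^2 = 4096 ≡ 9
21 = 16 + 4 + 1, so 43^21 ≡ 9·59·43 ≡ 53 (mod 67)
52·53 = 2756 ≡ 9 (mod 67)
25 ≠ 9, so verification fails.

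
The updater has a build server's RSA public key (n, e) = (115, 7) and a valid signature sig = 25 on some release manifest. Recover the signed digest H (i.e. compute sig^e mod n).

sig^2 ≡ 25^2 = 625 ≡ 50
sig^4 ≡ 50^2 = 2500 ≡ 85
7 = 4 + 2 + 1, so sig^7 ≡ 85·50·25 ≡ 105 (mod 115)

105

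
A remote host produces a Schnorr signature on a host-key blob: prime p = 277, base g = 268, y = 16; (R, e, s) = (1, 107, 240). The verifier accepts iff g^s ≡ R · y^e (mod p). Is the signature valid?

g^s mod p:
268^2 = 71824 ≡ 81
268^4 ≡ 81^2 = 6561 ≡ 190
268^8 ≡ 190^2 = 36100 ≡ 90
268^16 ≡ 90^2 = 8100 ≡ 67
268^32 ≡ 67^2 = 4489 ≡ 57
268^64 ≡ 57^2 = 3249 ≡ 202
268^128 ≡ 202^2 = 40804 ≡ 85
240 = 128 + 64 + 32 + 16, so 268^240 ≡ 85·202·57·67 ≡ 236 (mod 277)
R · y^e mod p:
16^2 = 256
16^4 ≡ 256^2 = 65536 ≡ 164
16^8 ≡ 164^2 = 26896 ≡ 27
16^16 ≡ 27^2 = 729 ≡ 175
16^32 ≡ 175^2 = 30625 ≡ 155
16^64 ≡ 155^2 = 24025 ≡ 203
107 = 64 + 32 + 8 + 2 + 1, so 16^107 ≡ 203·155·27·256·16 ≡ 236 (mod 277)
1·236 = 236 ≡ 236 (mod 277)
236 ≡ 236 (mod 277); signature holds.

valid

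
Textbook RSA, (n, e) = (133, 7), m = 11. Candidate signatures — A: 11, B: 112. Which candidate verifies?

Candidate A: 11^2 = 121; 11^4 ≡ 121^2 = 14641 ≡ 11; 7 = 4 + 2 + 1, so 11^7 ≡ 11·121·11 ≡ 11 (mod 133)
  → matches m = 11
Candidate B: 112^2 = 12544 ≡ 42; 112^4 ≡ 42^2 = 1764 ≡ 35; 7 = 4 + 2 + 1, so 112^7 ≡ 35·42·112 ≡ 119 (mod 133)

A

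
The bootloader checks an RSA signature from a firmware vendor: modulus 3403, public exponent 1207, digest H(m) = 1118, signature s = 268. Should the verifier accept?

Squares mod 3403: s^1≡268, s^2≡361, s^4≡1007, s^8≡3358, s^16≡2025, s^32≡10, s^64≡100, s^128≡3194, s^256≡2845, s^512≡1691, s^1024≡961
1207 = 1024 + 128 + 32 + 16 + 4 + 2 + 1, so s^1207 ≡ 961·3194·10·2025·1007·361·268 ≡ 1118 (mod 3403)
1118 = H(m), so the signature checks out.

accept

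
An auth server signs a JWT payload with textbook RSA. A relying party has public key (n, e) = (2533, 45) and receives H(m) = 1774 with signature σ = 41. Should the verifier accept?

accept

σ^2 ≡ 41^2 = 1681
σ^4 ≡ 1681^2 = 2825761 ≡ 1466
σ^8 ≡ 1466^2 = 2149156 ≡ 1172
σ^16 ≡ 1172^2 = 1373584 ≡ 698
σ^32 ≡ 698^2 = 487204 ≡ 868
45 = 32 + 8 + 4 + 1, so σ^45 ≡ 868·1172·1466·41 ≡ 1774 (mod 2533)
1774 = H(m), so the signature checks out.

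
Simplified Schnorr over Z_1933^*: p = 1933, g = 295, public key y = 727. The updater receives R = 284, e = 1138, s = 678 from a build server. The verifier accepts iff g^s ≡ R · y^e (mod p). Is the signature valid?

invalid

g^s mod p:
295^2 = 87025 ≡ 40
295^4 ≡ 40^2 = 1600
295^8 ≡ 1600^2 = 2560000 ≡ 708
295^16 ≡ 708^2 = 501264 ≡ 617
295^32 ≡ 617^2 = 380689 ≡ 1821
295^64 ≡ 1821^2 = 3316041 ≡ 946
295^128 ≡ 946^2 = 894916 ≡ 1870
295^256 ≡ 1870^2 = 3496900 ≡ 103
295^512 ≡ 103^2 = 10609 ≡ 944
678 = 512 + 128 + 32 + 4 + 2, so 295^678 ≡ 944·1870·1821·1600·40 ≡ 530 (mod 1933)
R · y^e mod p:
727^2 = 528529 ≡ 820
727^4 ≡ 820^2 = 672400 ≡ 1649
727^8 ≡ 1649^2 = 2719201 ≡ 1403
727^16 ≡ 1403^2 = 1968409 ≡ 615
727^32 ≡ 615^2 = 378225 ≡ 1290
727^64 ≡ 1290^2 = 1664100 ≡ 1720
727^128 ≡ 1720^2 = 2958400 ≡ 910
727^256 ≡ 910^2 = 828100 ≡ 776
727^512 ≡ 776^2 = 602176 ≡ 1013
727^1024 ≡ 1013^2 = 1026169 ≡ 1679
1138 = 1024 + 64 + 32 + 16 + 2, so 727^1138 ≡ 1679·1720·1290·615·820 ≡ 449 (mod 1933)
284·449 = 127516 ≡ 1871 (mod 1933)
530 ≠ 1871; the check fails.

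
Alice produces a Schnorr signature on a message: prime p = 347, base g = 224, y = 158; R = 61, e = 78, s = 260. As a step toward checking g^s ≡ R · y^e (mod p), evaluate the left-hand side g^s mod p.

271

224^2 = 50176 ≡ 208
224^4 ≡ 208^2 = 43264 ≡ 236
224^8 ≡ 236^2 = 55696 ≡ 176
224^16 ≡ 176^2 = 30976 ≡ 93
224^32 ≡ 93^2 = 8649 ≡ 321
224^64 ≡ 321^2 = 103041 ≡ 329
224^128 ≡ 329^2 = 108241 ≡ 324
224^256 ≡ 324^2 = 104976 ≡ 182
260 = 256 + 4, so 224^260 ≡ 182·236 ≡ 271 (mod 347)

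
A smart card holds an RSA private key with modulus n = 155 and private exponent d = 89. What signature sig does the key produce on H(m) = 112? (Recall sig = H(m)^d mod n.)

142

(H(m))^2 ≡ 112^2 = 12544 ≡ 144
(H(m))^4 ≡ 144^2 = 20736 ≡ 121
(H(m))^8 ≡ 121^2 = 14641 ≡ 71
(H(m))^16 ≡ 71^2 = 5041 ≡ 81
(H(m))^32 ≡ 81^2 = 6561 ≡ 51
(H(m))^64 ≡ 51^2 = 2601 ≡ 121
89 = 64 + 16 + 8 + 1, so (H(m))^89 ≡ 121·81·71·112 ≡ 142 (mod 155)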